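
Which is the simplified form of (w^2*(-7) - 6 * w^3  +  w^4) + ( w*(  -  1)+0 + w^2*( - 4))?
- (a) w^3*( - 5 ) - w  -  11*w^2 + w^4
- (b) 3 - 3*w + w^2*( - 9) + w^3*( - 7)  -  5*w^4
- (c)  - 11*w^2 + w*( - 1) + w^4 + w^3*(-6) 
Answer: c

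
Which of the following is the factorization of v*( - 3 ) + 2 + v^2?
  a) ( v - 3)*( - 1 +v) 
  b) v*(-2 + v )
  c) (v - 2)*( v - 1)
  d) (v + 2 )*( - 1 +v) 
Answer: c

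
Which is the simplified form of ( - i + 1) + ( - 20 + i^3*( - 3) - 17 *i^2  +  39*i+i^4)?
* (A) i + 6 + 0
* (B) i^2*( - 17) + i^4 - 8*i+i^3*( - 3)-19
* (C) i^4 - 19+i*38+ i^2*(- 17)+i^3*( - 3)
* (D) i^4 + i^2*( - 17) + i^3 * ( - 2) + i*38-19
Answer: C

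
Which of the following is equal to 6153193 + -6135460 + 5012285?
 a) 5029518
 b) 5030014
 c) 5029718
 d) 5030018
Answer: d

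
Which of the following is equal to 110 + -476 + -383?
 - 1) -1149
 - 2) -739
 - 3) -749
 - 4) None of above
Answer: 3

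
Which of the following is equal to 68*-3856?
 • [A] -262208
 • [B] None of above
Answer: A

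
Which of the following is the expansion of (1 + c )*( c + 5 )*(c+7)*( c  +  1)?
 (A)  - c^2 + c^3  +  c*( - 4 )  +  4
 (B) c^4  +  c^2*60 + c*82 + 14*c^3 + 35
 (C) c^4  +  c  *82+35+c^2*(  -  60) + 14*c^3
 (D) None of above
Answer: B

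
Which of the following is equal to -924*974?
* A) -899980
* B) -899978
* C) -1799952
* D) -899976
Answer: D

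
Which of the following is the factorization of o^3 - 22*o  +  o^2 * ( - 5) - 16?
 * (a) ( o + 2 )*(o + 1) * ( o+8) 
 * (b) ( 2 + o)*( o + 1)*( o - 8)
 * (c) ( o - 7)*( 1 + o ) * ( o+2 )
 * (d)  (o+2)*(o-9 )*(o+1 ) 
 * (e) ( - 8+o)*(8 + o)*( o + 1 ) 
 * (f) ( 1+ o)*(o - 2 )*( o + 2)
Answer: b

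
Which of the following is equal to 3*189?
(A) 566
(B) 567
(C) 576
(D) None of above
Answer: B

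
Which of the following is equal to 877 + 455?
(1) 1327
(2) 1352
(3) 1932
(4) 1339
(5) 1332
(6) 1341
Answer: 5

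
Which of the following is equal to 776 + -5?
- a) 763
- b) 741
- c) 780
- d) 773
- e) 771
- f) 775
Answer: e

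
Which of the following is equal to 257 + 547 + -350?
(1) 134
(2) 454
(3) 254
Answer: 2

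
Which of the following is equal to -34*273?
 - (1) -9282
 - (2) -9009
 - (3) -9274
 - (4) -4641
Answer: 1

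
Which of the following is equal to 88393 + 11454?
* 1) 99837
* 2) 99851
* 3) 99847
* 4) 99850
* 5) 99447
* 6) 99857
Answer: 3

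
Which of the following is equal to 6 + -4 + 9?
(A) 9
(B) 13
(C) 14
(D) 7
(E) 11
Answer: E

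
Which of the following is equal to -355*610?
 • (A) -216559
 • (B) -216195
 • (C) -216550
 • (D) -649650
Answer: C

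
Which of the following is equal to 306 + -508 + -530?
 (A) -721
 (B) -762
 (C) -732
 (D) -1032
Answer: C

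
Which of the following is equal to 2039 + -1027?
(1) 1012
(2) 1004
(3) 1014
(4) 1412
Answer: 1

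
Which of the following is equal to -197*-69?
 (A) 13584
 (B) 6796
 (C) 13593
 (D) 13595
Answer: C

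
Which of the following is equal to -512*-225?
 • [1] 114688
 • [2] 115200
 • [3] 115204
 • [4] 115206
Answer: 2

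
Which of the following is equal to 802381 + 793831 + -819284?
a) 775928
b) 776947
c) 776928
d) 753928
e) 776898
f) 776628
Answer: c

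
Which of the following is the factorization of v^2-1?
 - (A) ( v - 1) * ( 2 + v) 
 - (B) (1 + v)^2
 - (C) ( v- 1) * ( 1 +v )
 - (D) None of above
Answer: C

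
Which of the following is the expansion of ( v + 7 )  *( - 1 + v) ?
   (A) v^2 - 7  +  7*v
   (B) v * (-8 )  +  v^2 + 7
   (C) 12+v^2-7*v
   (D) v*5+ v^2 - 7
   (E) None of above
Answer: E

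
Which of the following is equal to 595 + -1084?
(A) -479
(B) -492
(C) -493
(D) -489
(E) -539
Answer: D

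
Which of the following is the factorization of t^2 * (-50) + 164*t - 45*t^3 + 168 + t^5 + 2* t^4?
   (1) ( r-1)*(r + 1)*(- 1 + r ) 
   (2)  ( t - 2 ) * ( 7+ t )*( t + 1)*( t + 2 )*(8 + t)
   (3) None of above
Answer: 3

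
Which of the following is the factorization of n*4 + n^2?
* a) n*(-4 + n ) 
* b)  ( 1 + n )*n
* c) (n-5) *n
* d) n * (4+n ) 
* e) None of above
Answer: d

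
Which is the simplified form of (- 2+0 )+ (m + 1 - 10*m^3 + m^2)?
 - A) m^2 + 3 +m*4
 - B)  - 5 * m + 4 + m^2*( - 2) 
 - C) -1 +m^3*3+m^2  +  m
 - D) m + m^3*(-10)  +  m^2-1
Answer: D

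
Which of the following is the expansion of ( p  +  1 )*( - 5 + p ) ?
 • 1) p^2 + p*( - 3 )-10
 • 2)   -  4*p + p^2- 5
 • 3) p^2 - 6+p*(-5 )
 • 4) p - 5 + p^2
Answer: 2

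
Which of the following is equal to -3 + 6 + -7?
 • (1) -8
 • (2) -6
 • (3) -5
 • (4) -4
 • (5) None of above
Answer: 4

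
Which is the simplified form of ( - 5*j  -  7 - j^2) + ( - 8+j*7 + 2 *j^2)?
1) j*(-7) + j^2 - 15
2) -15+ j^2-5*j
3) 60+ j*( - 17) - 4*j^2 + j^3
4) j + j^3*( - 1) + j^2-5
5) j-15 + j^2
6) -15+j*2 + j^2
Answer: 6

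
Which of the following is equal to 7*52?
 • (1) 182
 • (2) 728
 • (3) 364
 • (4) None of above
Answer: 3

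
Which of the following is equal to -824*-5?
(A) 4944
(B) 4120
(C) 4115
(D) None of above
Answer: B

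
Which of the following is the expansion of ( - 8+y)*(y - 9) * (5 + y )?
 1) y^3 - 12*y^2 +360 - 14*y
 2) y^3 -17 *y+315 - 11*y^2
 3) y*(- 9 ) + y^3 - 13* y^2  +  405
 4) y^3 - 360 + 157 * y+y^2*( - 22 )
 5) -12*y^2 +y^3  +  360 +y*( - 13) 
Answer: 5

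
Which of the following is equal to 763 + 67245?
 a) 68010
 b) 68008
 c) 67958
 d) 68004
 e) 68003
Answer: b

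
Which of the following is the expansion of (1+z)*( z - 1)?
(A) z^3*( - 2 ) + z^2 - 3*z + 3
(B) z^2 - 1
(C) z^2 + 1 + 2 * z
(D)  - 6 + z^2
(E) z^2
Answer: B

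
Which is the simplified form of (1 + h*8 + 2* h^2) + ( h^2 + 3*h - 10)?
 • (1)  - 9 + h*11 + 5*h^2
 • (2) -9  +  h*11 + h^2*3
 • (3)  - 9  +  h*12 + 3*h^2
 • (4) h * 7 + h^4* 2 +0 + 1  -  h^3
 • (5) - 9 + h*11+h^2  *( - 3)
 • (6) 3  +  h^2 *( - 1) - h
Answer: 2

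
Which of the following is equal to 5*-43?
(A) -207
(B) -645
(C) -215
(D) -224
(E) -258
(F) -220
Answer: C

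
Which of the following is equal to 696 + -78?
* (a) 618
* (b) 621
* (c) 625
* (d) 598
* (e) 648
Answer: a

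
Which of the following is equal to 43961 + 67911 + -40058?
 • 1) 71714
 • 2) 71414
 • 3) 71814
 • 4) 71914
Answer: 3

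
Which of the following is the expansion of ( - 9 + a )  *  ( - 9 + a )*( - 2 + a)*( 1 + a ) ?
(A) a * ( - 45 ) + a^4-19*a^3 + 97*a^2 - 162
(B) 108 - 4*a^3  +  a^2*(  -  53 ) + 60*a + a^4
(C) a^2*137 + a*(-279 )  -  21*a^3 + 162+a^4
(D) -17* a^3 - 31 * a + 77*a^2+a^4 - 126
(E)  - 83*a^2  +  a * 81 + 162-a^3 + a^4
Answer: A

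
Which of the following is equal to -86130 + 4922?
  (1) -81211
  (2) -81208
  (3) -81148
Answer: 2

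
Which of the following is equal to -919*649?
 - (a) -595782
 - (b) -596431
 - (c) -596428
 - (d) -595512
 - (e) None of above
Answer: b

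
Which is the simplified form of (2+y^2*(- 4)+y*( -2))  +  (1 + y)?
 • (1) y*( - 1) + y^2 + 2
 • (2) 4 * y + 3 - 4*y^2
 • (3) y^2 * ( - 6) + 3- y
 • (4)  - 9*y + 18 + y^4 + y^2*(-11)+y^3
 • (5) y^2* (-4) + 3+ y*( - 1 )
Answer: 5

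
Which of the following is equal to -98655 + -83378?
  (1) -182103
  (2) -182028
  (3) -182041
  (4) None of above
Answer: 4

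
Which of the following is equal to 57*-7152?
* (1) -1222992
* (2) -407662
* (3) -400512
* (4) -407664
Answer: 4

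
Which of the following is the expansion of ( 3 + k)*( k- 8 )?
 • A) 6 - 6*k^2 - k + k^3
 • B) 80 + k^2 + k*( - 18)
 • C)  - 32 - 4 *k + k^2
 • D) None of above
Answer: D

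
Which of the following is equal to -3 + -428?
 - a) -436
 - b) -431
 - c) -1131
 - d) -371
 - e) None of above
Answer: b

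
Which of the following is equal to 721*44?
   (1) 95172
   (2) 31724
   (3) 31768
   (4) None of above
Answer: 2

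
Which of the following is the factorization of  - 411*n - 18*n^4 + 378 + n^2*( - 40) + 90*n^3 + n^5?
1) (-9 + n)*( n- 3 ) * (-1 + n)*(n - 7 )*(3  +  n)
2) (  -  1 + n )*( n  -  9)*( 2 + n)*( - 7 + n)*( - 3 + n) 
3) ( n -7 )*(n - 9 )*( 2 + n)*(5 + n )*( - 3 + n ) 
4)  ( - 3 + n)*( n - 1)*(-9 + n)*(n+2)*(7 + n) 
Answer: 2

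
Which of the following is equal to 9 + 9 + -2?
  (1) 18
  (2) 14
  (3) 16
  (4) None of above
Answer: 3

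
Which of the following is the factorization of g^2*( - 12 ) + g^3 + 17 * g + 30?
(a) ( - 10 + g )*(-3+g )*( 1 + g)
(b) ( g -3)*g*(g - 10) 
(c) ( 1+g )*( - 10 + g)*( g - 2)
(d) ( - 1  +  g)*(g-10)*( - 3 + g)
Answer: a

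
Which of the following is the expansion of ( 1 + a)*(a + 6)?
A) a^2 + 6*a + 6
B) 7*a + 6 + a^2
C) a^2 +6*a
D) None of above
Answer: B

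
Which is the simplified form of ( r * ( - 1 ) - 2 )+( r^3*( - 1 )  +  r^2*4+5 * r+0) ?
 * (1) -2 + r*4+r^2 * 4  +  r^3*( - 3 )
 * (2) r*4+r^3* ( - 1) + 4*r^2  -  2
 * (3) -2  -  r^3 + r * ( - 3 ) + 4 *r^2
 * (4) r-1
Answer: 2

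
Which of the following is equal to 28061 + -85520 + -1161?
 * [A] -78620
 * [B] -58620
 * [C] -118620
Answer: B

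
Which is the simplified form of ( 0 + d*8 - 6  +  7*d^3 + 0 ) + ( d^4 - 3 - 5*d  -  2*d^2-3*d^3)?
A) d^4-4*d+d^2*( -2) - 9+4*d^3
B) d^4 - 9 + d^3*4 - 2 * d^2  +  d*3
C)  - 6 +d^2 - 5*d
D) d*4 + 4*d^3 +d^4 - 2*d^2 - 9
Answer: B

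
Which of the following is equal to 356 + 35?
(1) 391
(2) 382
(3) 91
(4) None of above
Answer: 1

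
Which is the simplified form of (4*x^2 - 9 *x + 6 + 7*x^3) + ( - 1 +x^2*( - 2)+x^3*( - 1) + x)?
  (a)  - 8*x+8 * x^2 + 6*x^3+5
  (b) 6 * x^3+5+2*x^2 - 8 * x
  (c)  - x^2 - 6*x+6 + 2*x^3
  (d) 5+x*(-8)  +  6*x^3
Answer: b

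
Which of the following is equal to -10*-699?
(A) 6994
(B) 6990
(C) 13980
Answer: B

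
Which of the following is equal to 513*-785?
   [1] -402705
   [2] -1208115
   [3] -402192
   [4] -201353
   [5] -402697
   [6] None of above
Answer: 1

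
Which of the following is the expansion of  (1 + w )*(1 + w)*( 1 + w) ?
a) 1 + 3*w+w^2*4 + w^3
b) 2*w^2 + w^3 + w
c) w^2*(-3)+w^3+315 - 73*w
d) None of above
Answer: d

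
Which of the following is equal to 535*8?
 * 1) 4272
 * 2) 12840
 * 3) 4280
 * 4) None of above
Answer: 3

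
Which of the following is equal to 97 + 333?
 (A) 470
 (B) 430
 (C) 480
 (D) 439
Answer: B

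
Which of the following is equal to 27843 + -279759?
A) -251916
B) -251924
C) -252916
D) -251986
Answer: A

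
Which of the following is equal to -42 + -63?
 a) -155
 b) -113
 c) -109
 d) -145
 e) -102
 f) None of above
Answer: f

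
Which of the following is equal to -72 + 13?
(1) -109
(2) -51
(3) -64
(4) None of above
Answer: 4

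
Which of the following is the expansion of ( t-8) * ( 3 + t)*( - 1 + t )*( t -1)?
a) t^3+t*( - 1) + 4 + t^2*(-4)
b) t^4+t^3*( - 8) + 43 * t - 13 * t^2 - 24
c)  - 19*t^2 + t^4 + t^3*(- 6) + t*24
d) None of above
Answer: d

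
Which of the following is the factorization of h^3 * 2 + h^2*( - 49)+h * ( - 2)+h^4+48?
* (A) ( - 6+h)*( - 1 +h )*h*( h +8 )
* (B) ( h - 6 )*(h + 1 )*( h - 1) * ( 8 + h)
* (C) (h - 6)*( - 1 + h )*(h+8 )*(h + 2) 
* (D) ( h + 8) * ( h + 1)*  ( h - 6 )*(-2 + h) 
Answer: B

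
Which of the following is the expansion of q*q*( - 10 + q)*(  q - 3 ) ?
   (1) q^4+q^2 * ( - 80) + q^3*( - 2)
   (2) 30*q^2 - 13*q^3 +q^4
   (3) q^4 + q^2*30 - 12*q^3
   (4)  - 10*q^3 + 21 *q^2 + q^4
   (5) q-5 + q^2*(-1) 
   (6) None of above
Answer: 2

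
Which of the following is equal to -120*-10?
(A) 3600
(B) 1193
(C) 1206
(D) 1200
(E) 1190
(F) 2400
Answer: D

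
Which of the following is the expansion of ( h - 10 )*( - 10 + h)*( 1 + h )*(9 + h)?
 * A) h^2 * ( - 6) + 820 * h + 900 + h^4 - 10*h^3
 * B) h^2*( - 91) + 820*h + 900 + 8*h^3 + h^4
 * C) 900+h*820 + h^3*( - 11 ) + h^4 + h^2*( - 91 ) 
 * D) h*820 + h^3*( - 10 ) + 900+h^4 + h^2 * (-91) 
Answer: D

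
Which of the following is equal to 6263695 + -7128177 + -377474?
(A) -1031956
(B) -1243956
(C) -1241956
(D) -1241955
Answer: C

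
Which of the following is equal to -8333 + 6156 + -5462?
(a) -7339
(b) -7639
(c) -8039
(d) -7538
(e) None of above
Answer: b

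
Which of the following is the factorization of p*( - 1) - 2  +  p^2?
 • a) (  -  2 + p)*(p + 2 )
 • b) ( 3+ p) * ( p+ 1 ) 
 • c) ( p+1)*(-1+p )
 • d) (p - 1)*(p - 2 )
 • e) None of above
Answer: e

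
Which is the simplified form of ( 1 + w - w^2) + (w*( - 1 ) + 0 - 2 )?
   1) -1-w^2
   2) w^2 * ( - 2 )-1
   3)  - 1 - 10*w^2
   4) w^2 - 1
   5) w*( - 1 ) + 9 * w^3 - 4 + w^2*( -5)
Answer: 1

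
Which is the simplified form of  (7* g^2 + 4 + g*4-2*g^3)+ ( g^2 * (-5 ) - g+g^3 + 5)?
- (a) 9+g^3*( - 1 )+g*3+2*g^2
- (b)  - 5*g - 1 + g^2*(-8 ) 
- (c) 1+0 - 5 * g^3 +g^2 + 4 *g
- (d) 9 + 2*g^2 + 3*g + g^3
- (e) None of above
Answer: a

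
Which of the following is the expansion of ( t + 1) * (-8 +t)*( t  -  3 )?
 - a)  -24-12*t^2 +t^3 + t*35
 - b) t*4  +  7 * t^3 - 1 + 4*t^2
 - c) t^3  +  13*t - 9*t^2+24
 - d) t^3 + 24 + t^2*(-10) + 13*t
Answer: d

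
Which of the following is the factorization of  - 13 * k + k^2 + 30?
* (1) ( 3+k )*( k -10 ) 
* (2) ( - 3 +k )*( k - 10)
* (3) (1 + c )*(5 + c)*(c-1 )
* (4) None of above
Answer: 2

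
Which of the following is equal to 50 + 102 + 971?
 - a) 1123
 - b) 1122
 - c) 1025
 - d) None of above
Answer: a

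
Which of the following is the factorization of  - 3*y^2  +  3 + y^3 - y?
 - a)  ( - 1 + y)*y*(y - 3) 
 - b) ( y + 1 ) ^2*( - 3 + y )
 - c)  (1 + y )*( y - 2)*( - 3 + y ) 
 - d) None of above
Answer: d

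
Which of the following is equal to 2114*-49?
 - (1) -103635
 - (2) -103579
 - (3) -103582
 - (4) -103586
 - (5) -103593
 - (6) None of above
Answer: 4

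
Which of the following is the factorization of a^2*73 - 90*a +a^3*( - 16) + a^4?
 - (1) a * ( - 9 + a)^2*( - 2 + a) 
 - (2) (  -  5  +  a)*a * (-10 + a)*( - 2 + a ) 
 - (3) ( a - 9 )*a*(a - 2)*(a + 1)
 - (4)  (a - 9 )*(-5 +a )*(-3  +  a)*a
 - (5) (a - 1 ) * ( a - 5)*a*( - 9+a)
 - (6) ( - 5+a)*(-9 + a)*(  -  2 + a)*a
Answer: 6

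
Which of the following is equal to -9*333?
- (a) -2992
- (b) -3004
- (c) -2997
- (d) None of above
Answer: c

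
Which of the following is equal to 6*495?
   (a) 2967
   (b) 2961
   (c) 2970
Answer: c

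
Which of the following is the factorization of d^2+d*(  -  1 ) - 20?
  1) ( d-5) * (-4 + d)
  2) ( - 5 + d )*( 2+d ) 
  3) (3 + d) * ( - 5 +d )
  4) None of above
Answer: 4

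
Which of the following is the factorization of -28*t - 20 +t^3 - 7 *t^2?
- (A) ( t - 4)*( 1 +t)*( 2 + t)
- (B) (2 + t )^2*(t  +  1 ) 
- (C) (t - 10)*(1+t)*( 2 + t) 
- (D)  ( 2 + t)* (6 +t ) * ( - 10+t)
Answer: C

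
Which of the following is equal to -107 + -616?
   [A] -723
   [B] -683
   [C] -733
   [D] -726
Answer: A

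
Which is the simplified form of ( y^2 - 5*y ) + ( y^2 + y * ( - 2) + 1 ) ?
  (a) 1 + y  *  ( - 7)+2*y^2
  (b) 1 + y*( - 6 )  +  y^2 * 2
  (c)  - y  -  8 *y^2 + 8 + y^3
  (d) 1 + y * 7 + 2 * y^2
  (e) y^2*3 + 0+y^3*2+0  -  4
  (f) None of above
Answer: a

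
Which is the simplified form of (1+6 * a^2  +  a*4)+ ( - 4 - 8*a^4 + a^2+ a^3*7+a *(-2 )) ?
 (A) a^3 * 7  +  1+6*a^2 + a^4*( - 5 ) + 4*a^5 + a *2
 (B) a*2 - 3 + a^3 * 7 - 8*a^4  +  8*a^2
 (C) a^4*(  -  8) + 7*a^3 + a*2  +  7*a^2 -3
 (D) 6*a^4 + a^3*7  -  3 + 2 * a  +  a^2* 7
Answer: C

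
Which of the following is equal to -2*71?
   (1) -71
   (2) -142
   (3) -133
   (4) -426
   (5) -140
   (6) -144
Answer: 2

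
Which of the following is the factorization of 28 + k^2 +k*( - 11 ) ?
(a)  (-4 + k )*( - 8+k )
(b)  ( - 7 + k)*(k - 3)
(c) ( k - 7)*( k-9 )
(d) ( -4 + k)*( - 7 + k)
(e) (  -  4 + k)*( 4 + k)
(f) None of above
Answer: d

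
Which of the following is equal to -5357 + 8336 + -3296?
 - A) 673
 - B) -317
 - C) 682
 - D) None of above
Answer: B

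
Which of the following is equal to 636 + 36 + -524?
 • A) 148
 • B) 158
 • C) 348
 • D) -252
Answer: A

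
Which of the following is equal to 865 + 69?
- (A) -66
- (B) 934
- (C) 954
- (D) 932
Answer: B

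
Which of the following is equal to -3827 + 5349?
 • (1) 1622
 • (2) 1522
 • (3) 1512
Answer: 2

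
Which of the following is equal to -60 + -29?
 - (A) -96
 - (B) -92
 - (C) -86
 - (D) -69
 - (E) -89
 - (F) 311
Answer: E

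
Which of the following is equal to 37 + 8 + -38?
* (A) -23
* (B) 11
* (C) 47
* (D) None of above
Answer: D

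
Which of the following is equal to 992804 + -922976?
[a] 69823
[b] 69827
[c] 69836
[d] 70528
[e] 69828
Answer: e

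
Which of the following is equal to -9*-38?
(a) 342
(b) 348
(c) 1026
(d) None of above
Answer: a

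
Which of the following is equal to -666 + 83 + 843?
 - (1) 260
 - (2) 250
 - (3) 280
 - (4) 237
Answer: 1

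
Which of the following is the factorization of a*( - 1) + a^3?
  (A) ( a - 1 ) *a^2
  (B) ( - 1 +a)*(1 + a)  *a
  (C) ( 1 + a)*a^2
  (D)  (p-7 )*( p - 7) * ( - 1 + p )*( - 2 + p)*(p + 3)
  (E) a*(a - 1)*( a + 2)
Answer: B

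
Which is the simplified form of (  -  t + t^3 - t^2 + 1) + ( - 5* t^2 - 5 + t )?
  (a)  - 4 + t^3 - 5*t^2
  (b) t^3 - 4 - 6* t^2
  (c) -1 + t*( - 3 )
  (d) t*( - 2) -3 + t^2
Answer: b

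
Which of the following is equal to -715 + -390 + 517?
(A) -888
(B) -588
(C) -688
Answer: B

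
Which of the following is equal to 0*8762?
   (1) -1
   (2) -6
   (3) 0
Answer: 3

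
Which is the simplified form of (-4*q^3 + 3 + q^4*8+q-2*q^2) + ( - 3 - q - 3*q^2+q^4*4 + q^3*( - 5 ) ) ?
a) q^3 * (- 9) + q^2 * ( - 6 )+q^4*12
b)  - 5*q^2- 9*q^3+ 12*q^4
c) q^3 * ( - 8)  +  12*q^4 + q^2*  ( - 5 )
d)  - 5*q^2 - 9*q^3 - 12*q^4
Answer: b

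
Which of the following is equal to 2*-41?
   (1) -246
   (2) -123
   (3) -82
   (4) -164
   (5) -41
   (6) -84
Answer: 3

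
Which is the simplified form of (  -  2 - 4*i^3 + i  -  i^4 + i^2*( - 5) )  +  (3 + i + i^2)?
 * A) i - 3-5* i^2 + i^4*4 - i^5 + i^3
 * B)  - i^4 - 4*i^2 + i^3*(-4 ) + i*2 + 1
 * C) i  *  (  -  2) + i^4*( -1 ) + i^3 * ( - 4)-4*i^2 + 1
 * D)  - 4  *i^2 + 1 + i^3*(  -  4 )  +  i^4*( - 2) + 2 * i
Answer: B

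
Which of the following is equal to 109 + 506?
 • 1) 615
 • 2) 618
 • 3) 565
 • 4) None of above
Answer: 1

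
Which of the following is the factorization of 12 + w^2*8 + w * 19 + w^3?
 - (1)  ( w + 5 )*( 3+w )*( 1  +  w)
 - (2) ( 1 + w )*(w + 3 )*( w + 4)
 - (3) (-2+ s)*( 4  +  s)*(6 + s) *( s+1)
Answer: 2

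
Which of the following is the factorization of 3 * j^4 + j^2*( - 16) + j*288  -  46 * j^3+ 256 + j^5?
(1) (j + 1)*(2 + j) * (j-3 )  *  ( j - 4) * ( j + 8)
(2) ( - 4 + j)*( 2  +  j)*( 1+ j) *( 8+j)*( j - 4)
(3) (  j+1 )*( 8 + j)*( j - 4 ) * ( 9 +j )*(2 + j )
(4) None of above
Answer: 2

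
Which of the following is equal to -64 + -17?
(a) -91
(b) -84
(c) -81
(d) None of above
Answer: c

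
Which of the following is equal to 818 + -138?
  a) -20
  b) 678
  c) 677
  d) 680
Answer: d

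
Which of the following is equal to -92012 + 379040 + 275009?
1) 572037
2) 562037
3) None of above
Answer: 2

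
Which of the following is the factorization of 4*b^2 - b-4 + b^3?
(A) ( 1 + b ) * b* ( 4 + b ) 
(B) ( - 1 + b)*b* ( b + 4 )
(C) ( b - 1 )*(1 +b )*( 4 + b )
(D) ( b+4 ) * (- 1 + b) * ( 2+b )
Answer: C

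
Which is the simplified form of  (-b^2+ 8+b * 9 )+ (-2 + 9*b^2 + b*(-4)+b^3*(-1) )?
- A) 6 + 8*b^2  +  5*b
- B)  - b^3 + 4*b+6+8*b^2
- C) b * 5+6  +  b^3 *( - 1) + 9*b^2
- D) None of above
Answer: D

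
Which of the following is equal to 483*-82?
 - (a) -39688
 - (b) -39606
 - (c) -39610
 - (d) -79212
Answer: b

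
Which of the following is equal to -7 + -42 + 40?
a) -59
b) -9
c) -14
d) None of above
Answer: b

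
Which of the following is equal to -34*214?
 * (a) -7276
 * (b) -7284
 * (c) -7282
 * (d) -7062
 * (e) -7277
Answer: a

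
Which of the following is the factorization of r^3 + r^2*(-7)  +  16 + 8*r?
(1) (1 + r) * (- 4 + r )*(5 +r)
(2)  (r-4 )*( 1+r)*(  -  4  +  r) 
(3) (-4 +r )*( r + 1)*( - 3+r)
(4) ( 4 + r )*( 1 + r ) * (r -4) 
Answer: 2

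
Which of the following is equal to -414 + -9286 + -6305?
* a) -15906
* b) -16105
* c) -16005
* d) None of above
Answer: c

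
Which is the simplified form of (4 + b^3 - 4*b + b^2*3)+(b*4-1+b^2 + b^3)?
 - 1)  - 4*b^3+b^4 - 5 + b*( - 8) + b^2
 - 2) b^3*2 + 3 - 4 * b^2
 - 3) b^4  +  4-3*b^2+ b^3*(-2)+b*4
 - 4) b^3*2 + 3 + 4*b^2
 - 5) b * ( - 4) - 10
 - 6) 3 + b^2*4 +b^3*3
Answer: 4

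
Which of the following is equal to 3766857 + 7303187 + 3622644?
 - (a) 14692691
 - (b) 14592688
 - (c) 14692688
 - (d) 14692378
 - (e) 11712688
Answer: c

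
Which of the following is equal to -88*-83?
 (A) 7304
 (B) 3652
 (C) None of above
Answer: A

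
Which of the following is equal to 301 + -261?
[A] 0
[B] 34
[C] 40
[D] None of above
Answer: C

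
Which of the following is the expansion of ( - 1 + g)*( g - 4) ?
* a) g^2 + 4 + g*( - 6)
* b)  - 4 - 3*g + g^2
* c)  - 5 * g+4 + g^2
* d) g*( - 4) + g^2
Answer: c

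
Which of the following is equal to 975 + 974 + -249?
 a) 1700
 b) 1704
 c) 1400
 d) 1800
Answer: a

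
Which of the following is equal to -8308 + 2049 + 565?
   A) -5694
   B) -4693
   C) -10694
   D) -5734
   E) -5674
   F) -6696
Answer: A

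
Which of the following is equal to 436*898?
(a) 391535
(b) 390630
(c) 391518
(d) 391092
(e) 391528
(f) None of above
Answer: e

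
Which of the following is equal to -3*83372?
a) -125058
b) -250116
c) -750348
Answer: b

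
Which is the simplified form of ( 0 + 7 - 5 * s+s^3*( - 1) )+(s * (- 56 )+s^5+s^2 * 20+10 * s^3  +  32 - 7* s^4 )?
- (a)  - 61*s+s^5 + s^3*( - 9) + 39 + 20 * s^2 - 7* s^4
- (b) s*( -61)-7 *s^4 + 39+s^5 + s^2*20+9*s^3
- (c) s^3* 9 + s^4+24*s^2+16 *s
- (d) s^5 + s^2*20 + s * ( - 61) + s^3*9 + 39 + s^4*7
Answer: b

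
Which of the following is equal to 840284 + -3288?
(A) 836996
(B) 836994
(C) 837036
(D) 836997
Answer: A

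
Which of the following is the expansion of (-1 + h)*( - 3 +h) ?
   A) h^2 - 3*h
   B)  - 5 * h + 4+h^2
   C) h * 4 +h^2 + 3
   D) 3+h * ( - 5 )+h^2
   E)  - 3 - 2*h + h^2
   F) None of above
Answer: F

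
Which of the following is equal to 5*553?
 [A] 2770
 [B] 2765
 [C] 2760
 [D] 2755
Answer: B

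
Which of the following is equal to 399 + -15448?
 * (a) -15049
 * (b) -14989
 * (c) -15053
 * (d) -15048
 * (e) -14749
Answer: a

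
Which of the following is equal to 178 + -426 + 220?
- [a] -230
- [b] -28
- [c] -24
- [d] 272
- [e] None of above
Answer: b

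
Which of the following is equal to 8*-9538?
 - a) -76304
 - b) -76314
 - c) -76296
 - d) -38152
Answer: a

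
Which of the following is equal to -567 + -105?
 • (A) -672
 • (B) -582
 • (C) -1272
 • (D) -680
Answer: A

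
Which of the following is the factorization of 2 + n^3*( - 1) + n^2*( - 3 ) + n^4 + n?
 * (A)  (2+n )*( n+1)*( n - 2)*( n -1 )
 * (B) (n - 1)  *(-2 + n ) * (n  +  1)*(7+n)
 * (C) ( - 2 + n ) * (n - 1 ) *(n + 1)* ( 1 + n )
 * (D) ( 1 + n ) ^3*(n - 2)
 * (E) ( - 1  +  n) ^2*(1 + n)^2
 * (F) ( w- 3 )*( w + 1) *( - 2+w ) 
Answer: C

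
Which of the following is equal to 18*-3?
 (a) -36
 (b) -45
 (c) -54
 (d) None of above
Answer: c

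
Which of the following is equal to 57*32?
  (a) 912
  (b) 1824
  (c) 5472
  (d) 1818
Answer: b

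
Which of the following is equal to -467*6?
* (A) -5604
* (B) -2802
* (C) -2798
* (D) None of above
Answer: B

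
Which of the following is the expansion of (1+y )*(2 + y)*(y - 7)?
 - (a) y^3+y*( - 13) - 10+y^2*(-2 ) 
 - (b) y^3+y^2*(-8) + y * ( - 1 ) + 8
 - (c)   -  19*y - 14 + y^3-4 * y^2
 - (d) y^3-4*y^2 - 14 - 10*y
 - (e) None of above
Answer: c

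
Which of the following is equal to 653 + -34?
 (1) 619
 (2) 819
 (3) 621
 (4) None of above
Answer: 1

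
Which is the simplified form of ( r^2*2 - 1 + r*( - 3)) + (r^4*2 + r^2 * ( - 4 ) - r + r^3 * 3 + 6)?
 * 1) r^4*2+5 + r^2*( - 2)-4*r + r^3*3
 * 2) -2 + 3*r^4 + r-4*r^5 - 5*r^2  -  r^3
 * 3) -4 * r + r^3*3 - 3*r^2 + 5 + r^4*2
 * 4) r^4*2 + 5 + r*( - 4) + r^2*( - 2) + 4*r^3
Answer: 1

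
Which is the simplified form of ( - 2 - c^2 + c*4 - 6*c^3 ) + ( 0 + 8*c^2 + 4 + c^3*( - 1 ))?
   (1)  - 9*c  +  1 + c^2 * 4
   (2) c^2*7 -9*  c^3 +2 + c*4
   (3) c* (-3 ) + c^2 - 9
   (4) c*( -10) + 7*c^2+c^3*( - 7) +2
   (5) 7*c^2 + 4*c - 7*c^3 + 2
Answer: 5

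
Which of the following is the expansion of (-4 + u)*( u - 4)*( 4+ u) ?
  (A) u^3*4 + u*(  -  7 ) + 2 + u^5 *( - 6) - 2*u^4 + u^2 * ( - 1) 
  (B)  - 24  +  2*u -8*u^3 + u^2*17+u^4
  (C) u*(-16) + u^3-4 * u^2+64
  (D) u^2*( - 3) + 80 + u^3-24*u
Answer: C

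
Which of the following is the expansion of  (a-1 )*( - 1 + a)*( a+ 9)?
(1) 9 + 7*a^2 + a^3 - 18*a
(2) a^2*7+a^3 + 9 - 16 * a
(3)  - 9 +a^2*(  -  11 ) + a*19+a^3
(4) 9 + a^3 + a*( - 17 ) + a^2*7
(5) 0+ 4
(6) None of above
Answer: 4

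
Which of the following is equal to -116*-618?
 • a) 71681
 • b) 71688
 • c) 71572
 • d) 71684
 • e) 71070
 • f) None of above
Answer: b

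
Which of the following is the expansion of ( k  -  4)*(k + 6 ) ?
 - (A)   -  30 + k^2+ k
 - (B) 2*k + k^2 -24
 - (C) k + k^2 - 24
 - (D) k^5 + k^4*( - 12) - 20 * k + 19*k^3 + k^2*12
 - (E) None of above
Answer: B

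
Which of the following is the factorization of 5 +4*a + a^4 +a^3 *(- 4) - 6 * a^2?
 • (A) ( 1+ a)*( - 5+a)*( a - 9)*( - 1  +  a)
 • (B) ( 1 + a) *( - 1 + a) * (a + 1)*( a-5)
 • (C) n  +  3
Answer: B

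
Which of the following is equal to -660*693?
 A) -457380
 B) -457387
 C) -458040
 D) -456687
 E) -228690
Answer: A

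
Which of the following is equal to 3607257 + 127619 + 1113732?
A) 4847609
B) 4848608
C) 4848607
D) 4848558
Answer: B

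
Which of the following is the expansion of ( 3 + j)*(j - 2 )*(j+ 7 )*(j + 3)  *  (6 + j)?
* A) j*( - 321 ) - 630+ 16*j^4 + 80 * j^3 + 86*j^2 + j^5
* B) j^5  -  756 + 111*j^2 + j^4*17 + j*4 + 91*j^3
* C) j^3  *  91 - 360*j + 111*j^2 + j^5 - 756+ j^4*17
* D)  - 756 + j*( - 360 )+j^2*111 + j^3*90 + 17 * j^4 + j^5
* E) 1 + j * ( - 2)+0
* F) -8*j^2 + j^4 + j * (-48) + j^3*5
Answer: C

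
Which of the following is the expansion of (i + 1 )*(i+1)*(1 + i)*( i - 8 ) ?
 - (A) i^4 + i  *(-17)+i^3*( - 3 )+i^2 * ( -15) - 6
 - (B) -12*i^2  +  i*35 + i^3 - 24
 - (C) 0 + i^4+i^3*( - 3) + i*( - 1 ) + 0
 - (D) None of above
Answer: D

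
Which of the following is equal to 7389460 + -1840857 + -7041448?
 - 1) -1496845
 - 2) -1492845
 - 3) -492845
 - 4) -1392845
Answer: 2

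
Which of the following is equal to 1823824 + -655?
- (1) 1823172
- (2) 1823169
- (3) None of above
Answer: 2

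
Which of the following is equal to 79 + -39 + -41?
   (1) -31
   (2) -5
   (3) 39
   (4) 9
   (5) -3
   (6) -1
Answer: 6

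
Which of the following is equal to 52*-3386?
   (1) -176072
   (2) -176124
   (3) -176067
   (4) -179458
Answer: 1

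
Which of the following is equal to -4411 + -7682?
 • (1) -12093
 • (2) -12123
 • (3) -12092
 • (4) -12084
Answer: 1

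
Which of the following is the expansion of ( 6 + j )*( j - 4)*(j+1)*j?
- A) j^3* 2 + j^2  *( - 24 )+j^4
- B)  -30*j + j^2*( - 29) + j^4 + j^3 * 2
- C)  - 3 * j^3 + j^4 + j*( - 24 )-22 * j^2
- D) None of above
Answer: D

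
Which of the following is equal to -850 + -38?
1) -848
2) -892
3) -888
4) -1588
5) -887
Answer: 3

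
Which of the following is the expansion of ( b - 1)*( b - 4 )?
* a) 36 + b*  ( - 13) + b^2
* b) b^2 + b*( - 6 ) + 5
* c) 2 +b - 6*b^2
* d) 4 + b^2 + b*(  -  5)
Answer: d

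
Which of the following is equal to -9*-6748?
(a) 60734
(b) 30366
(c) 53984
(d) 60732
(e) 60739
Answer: d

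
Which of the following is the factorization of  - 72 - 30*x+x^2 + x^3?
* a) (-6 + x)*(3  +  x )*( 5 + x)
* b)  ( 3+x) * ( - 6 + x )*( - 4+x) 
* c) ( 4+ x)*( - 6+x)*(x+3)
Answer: c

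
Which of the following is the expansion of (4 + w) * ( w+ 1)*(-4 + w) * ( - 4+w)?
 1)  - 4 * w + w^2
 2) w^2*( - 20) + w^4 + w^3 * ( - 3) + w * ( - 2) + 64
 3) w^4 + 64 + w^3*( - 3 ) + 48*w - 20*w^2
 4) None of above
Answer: 3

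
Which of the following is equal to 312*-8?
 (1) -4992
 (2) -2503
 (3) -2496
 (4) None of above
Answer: 3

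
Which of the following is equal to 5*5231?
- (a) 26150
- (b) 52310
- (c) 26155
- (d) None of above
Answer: c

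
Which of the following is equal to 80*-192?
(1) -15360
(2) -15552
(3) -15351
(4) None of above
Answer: 1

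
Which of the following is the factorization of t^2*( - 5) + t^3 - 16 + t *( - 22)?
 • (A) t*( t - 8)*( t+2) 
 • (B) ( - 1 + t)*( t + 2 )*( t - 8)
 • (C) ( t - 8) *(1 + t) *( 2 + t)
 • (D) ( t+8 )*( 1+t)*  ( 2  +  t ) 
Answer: C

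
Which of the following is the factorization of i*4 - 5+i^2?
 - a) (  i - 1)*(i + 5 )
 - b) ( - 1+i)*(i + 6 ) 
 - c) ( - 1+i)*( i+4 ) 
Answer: a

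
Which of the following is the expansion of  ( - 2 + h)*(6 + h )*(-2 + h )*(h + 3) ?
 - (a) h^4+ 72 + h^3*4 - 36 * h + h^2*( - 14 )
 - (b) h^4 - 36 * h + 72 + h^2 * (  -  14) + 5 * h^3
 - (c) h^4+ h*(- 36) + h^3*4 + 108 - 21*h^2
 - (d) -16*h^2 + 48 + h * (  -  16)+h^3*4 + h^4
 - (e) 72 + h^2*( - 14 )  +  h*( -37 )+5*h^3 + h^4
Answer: b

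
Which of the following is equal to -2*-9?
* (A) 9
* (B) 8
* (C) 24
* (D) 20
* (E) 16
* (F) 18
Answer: F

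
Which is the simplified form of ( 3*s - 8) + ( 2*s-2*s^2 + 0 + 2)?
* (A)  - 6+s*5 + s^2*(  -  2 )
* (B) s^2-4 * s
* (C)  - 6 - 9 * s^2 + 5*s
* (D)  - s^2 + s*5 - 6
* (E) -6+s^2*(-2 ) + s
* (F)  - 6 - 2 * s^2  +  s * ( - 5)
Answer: A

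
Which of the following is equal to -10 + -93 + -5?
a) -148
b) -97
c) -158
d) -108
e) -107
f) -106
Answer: d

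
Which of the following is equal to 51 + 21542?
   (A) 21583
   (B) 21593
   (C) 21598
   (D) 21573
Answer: B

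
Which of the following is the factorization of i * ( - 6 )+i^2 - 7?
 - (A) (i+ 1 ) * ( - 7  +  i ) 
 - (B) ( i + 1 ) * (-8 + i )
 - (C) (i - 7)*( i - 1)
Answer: A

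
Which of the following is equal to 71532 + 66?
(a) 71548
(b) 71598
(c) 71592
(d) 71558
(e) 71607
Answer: b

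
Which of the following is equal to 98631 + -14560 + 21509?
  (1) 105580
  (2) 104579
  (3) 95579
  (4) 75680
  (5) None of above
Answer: 1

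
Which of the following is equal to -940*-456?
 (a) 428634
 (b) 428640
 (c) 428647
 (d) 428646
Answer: b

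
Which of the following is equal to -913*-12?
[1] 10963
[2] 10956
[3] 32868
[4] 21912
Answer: 2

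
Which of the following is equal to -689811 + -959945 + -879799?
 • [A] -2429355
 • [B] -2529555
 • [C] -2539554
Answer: B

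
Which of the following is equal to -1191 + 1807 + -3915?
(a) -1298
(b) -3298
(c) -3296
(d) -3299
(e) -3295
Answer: d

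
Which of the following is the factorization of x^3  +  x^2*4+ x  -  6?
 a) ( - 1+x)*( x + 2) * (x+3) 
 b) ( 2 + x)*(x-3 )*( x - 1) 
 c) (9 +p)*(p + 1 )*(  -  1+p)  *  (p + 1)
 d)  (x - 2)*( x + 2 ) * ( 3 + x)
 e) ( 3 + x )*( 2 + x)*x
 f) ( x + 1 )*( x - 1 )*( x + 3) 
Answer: a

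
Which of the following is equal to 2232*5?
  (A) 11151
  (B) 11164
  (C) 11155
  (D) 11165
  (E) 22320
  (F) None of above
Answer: F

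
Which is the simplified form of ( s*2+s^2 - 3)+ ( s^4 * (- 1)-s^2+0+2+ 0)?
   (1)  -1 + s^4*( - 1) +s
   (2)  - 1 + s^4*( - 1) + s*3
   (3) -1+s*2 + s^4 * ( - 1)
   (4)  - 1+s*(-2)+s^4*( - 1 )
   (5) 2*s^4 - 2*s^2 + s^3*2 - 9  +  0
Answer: 3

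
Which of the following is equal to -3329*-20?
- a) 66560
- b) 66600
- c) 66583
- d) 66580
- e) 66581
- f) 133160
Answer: d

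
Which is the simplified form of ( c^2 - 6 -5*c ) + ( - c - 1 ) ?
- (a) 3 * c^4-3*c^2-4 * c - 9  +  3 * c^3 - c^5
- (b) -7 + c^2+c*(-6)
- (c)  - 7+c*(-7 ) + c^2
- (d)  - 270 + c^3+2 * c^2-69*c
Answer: b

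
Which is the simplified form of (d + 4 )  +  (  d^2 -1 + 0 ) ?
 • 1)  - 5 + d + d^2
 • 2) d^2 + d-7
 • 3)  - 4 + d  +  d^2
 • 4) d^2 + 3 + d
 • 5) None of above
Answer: 4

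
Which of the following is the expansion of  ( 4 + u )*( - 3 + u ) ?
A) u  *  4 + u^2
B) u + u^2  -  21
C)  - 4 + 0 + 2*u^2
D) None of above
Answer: D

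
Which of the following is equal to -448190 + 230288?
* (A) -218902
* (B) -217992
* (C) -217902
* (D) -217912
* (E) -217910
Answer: C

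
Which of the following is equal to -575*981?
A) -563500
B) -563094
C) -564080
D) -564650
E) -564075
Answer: E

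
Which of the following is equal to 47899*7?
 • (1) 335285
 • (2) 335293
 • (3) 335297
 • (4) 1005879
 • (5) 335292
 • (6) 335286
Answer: 2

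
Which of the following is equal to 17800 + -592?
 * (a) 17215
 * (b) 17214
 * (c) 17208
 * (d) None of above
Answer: c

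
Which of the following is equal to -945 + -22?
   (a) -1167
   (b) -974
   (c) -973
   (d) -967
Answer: d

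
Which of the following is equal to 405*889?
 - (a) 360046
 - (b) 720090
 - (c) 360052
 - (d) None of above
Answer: d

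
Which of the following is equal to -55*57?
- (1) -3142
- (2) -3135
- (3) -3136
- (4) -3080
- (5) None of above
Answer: 2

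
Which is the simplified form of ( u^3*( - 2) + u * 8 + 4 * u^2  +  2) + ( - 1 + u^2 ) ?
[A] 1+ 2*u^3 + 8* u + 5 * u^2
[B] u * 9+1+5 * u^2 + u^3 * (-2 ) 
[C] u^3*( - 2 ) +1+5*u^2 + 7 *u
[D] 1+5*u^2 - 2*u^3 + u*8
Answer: D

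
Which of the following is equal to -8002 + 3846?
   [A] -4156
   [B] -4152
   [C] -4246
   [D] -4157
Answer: A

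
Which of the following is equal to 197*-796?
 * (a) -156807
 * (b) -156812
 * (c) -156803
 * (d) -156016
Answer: b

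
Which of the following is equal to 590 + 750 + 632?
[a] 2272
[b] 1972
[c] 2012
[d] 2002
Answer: b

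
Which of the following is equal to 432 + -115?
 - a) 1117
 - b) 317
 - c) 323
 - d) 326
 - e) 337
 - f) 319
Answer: b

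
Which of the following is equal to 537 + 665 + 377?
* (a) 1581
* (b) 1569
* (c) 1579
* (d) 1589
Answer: c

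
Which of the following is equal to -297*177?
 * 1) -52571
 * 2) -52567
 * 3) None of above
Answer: 3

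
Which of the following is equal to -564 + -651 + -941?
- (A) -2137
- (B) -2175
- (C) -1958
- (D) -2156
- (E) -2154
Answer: D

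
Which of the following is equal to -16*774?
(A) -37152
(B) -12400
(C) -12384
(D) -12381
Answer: C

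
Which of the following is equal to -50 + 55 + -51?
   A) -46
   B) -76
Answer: A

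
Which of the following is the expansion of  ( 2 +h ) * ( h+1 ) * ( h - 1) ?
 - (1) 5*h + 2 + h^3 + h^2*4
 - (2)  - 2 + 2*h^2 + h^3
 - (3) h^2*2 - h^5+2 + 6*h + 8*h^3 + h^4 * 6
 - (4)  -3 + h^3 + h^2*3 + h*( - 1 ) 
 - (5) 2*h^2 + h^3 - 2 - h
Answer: 5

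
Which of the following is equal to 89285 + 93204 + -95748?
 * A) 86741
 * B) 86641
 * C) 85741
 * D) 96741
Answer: A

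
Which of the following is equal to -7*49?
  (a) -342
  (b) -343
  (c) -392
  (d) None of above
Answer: b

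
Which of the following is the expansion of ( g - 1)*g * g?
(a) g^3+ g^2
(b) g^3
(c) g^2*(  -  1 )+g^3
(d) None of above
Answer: c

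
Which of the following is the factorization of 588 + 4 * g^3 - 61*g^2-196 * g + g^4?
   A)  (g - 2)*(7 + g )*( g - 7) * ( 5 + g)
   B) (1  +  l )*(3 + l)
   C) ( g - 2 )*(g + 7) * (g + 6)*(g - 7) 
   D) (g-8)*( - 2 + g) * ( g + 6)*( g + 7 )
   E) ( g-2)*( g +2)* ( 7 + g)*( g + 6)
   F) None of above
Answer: C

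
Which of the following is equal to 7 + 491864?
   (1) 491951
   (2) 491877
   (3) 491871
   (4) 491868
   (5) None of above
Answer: 3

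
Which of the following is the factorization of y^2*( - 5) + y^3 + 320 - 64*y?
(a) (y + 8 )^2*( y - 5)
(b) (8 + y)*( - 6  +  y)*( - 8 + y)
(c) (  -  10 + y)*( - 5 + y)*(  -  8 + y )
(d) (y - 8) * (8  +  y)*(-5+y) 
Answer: d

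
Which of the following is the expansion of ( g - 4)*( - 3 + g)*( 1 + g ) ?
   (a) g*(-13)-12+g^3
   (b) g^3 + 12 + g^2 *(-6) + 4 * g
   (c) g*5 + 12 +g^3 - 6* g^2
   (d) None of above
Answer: c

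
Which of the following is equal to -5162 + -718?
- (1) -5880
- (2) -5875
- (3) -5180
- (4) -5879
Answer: 1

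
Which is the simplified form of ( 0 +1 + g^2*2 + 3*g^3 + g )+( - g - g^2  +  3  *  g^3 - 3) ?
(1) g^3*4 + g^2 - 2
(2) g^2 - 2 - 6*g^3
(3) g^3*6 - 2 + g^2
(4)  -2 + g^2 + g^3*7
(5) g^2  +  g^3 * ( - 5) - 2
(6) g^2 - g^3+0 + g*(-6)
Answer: 3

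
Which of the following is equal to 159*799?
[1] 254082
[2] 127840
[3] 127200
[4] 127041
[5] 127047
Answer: 4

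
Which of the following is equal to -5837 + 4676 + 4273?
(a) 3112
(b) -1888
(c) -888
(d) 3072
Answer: a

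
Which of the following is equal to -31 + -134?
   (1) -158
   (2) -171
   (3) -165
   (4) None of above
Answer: 3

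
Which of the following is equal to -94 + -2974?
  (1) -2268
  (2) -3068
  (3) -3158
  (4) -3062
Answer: 2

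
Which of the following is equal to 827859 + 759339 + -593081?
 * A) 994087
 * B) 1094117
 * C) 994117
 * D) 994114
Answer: C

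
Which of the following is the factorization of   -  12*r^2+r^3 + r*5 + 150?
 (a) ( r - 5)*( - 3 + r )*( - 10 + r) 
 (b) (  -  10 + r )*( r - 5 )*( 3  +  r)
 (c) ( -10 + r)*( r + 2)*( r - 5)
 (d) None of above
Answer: b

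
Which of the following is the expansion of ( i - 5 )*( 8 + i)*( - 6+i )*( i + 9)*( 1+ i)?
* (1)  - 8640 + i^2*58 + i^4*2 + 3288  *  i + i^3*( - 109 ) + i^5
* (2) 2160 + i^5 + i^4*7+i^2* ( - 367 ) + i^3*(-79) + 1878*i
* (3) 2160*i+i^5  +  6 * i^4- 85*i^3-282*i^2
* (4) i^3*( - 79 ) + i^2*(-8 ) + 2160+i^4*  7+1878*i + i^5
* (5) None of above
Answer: 2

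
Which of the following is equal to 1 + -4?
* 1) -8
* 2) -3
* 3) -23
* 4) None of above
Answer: 2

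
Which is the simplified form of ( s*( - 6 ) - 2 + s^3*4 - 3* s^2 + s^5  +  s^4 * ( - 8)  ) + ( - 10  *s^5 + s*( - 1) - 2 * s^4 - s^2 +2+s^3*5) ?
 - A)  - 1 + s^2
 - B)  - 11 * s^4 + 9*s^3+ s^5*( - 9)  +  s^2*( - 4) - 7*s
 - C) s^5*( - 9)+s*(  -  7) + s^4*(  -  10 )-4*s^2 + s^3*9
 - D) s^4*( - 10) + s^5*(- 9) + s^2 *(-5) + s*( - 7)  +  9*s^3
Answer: C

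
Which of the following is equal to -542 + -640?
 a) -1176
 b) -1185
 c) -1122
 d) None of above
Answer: d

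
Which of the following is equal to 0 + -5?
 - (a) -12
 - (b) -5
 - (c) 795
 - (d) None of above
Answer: b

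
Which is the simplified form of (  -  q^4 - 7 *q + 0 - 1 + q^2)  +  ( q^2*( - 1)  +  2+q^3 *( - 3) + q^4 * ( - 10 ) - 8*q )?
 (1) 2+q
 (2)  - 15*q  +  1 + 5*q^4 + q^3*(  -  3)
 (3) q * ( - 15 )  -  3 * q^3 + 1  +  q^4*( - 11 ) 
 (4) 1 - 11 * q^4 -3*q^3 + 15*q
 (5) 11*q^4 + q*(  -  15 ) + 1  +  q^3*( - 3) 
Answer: 3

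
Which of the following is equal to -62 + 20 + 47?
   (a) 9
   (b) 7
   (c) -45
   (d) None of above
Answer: d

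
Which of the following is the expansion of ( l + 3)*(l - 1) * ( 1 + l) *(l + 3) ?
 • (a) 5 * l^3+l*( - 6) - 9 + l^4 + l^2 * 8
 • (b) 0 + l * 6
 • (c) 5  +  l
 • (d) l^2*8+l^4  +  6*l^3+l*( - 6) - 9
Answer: d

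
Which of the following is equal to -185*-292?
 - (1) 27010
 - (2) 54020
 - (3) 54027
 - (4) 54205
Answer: 2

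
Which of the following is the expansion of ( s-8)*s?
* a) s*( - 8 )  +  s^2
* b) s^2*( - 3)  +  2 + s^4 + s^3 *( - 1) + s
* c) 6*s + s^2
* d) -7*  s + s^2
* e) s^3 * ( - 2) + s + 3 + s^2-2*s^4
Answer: a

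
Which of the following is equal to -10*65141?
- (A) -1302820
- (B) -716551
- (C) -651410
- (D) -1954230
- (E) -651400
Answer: C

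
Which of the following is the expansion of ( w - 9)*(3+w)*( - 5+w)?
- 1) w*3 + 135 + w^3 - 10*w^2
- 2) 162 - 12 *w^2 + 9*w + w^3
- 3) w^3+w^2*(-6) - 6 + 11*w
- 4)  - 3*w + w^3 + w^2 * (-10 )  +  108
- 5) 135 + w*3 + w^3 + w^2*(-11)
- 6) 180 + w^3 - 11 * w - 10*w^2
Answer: 5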